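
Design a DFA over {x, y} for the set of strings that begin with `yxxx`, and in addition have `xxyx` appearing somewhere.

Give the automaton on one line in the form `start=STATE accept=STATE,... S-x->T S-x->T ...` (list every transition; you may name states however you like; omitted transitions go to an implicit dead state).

start=q0 accept=q11 q0-x->q1 q0-y->q2 q1-x->q3 q1-y->q4 q2-x->q5 q2-y->q4 q3-x->q3 q3-y->q6 q4-x->q1 q4-y->q4 q5-x->q7 q5-y->q4 q6-x->q8 q6-y->q4 q7-x->q9 q7-y->q6 q8-x->q8 q8-y->q8 q9-x->q9 q9-y->q10 q10-x->q11 q10-y->q12 q11-x->q11 q11-y->q11 q12-x->q13 q12-y->q12 q13-x->q9 q13-y->q12

Build one automaton per condition and run them in lockstep. One (6 states) tracks whether the input so far still matches the prefix `yxxx`; the other (5 states) tracks whether and how much of `xxyx` has been seen. Each combined state is a pair, one component from each; accept when both components accept.
With 14 states:
          x    y  
>  q0     q1   q2 
   q1     q3   q4 
   q2     q5   q4 
   q3     q3   q6 
   q4     q1   q4 
   q5     q7   q4 
   q6     q8   q4 
   q7     q9   q6 
   q8     q8   q8 
   q9     q9  q10 
   q10   q11  q12 
 * q11   q11  q11 
   q12   q13  q12 
   q13    q9  q12 
(> = start, * = accepting)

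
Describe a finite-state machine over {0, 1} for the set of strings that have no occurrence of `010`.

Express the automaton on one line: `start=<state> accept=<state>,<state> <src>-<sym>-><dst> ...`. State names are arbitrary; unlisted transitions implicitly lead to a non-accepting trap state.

Track partial matches of the forbidden pattern `010`. State D is a dead state reached once `010` has occurred; every other state accepts. A means no part of `010` is currently matched.
With 4 states:
       0  1 
>* A   B  A 
 * B   B  C 
 * C   D  A 
   D   D  D 
(> = start, * = accepting)

start=A accept=A,B,C A-0->B A-1->A B-0->B B-1->C C-0->D C-1->A D-0->D D-1->D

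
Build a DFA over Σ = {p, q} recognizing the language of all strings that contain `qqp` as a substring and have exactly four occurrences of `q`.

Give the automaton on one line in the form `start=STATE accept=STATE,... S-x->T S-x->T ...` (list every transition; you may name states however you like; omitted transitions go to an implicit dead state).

start=A accept=L A-p->A A-q->B B-p->C B-q->D C-p->C C-q->E D-p->F D-q->G E-p->H E-q->G F-p->F F-q->I G-p->I G-q->J H-p->H H-q->K I-p->I I-q->L J-p->L J-q->M K-p->N K-q->J L-p->L L-q->O M-p->O M-q->M N-p->N N-q->P O-p->O O-q->O P-p->Q P-q->M Q-p->Q Q-q->R R-p->S R-q->M S-p->S S-q->R

Handle the two conditions separately and then intersect. The first has 4 states tracking whether and how much of `qqp` has been seen; the second has 6 states tracking the count of `q`s, saturating at 5. A product state is a pair (one from each), accepting exactly when both do.
With 19 states:
       p  q 
>  A   A  B 
   B   C  D 
   C   C  E 
   D   F  G 
   E   H  G 
   F   F  I 
   G   I  J 
   H   H  K 
   I   I  L 
   J   L  M 
   K   N  J 
 * L   L  O 
   M   O  M 
   N   N  P 
   O   O  O 
   P   Q  M 
   Q   Q  R 
   R   S  M 
   S   S  R 
(> = start, * = accepting)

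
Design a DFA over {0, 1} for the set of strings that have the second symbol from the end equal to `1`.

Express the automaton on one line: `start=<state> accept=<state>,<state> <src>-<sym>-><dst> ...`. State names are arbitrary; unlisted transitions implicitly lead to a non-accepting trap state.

A DFA must remember the last 2 symbols (since which symbol is second-to-last isn't known until the input ends). Use one state per possible window of the last ≤2 symbols; accept from those whose window starts with `1`.
With 7 states:
        0   1  
>  q0   q1  q2 
   q1   q3  q4 
   q2   q5  q6 
   q3   q3  q4 
   q4   q5  q6 
 * q5   q3  q4 
 * q6   q5  q6 
(> = start, * = accepting)

start=q0 accept=q5,q6 q0-0->q1 q0-1->q2 q1-0->q3 q1-1->q4 q2-0->q5 q2-1->q6 q3-0->q3 q3-1->q4 q4-0->q5 q4-1->q6 q5-0->q3 q5-1->q4 q6-0->q5 q6-1->q6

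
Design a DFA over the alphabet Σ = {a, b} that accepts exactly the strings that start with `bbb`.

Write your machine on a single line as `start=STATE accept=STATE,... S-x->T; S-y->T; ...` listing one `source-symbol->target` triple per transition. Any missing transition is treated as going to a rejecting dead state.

Check the first 3 symbols one by one: q0 through q2 record how many have matched `bbb` so far; any wrong symbol goes to the dead state q4. After all 3 match we enter the accepting sink q3.
A 5-state machine:
        a   b  
>  q0   q4  q1 
   q1   q4  q2 
   q2   q4  q3 
 * q3   q3  q3 
   q4   q4  q4 
(> = start, * = accepting)

start=q0; accept=q3; q0-a->q4; q0-b->q1; q1-a->q4; q1-b->q2; q2-a->q4; q2-b->q3; q3-a->q3; q3-b->q3; q4-a->q4; q4-b->q4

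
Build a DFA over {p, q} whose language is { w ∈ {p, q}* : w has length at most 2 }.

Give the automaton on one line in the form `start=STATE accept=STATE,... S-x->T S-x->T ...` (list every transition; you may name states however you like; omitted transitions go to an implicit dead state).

start=s0 accept=s0,s1,s2 s0-p->s1 s0-q->s1 s1-p->s2 s1-q->s2 s2-p->s3 s2-q->s3 s3-p->s3 s3-q->s3

Count input length up to 3: every symbol moves from s0 toward s3, which means 'more than 2' and absorbs. Accept from {s0, s1, s2}.
        p   q  
>* s0   s1  s1 
 * s1   s2  s2 
 * s2   s3  s3 
   s3   s3  s3 
(> = start, * = accepting)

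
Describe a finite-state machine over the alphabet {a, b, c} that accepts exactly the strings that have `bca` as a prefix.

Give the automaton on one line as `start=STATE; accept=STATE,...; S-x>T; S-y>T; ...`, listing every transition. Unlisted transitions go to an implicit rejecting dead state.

start=q0; accept=q3; q0-a>q4; q0-b>q1; q0-c>q4; q1-a>q4; q1-b>q4; q1-c>q2; q2-a>q3; q2-b>q4; q2-c>q4; q3-a>q3; q3-b>q3; q3-c>q3; q4-a>q4; q4-b>q4; q4-c>q4

Walk along `bca` while the input agrees: from q0 take `b` to q1, and so on. Any deviation drops to the rejecting sink q4. Once q3 is reached the prefix is confirmed and every continuation is accepted.
5 states suffice.
        a   b   c  
>  q0   q4  q1  q4 
   q1   q4  q4  q2 
   q2   q3  q4  q4 
 * q3   q3  q3  q3 
   q4   q4  q4  q4 
(> = start, * = accepting)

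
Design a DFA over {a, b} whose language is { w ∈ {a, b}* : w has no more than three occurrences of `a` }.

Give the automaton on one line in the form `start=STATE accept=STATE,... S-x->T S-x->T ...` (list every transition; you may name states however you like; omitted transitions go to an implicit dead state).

start=s0 accept=s0,s1,s2,s3 s0-a->s1 s0-b->s0 s1-a->s2 s1-b->s1 s2-a->s3 s2-b->s2 s3-a->s4 s3-b->s3 s4-a->s4 s4-b->s4

Count `a`s, saturating at 4: states s0 through s3 mean 0 through 3 `a`s seen; s4 means more than 3. Each `a` increments (capped at s4); other symbols loop. Accept from {s0, s1, s2, s3}.
With 5 states:
        a   b  
>* s0   s1  s0 
 * s1   s2  s1 
 * s2   s3  s2 
 * s3   s4  s3 
   s4   s4  s4 
(> = start, * = accepting)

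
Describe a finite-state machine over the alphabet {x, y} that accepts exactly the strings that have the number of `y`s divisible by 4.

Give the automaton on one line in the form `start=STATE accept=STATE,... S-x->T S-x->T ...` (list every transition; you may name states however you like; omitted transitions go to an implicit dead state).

start=q0 accept=q0 q0-x->q0 q0-y->q1 q1-x->q1 q1-y->q2 q2-x->q2 q2-y->q3 q3-x->q3 q3-y->q0

The only thing that matters is how many `y`s have appeared, reduced mod 4. Use one state per residue: q0 for 0, …, q3 for 3. Reading `y` moves to the next residue; anything else stays put. q0 is accepting.
A 4-state machine:
        x   y  
>* q0   q0  q1 
   q1   q1  q2 
   q2   q2  q3 
   q3   q3  q0 
(> = start, * = accepting)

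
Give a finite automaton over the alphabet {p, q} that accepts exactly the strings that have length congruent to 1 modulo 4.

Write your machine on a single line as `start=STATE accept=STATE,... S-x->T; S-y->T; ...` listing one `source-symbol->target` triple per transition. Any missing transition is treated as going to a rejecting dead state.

Count input length modulo 4: every symbol advances one step around the cycle A → B → C → D → A. Accept at B.
With 4 states:
       p  q 
>  A   B  B 
 * B   C  C 
   C   D  D 
   D   A  A 
(> = start, * = accepting)

start=A; accept=B; A-p->B; A-q->B; B-p->C; B-q->C; C-p->D; C-q->D; D-p->A; D-q->A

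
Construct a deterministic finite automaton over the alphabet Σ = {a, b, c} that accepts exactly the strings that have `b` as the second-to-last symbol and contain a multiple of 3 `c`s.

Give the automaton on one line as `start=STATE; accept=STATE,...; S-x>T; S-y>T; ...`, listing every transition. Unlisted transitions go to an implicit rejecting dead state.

start=s0; accept=s3,s4; s0-a>s0; s0-b>s1; s0-c>s2; s1-a>s3; s1-b>s4; s1-c>s2; s2-a>s2; s2-b>s2; s2-c>s5; s3-a>s0; s3-b>s1; s3-c>s2; s4-a>s3; s4-b>s4; s4-c>s2; s5-a>s5; s5-b>s6; s5-c>s0; s6-a>s5; s6-b>s6; s6-c>s3

Run two small machines in parallel and take their product. The first has 13 states tracking the last 2 symbols read; the second has 3 states tracking the count of `c`s modulo 3. A product state is a pair (one from each), accepting exactly when both do. Equivalent product states are then merged.
With 7 states:
        a   b   c  
>  s0   s0  s1  s2 
   s1   s3  s4  s2 
   s2   s2  s2  s5 
 * s3   s0  s1  s2 
 * s4   s3  s4  s2 
   s5   s5  s6  s0 
   s6   s5  s6  s3 
(> = start, * = accepting)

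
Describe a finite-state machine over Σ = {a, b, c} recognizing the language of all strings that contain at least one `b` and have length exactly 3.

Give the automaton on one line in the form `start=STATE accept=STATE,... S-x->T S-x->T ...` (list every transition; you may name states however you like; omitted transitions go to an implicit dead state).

Build one automaton per condition and run them in lockstep. One (3 states) tracks the count of `b`s, saturating at 2; the other (5 states) tracks the input length, saturating at 4. Each combined state is a pair, one component from each; accept when both components accept. Equivalent product states are then merged.
7 states suffice.
        a   b   c  
>  s0   s1  s2  s1 
   s1   s3  s4  s3 
   s2   s4  s4  s4 
   s3   s5  s6  s5 
   s4   s6  s6  s6 
   s5   s5  s5  s5 
 * s6   s5  s5  s5 
(> = start, * = accepting)

start=s0 accept=s6 s0-a->s1 s0-b->s2 s0-c->s1 s1-a->s3 s1-b->s4 s1-c->s3 s2-a->s4 s2-b->s4 s2-c->s4 s3-a->s5 s3-b->s6 s3-c->s5 s4-a->s6 s4-b->s6 s4-c->s6 s5-a->s5 s5-b->s5 s5-c->s5 s6-a->s5 s6-b->s5 s6-c->s5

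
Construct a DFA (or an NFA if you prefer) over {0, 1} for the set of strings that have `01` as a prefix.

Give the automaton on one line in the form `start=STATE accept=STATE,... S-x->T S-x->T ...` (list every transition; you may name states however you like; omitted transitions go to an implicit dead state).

Walk along `01` while the input agrees: from S0 take `0` to S1, and so on. Any deviation drops to the rejecting sink S3. Once S2 is reached the prefix is confirmed and every continuation is accepted.
        0   1  
>  S0   S1  S3 
   S1   S3  S2 
 * S2   S2  S2 
   S3   S3  S3 
(> = start, * = accepting)

start=S0 accept=S2 S0-0->S1 S0-1->S3 S1-0->S3 S1-1->S2 S2-0->S2 S2-1->S2 S3-0->S3 S3-1->S3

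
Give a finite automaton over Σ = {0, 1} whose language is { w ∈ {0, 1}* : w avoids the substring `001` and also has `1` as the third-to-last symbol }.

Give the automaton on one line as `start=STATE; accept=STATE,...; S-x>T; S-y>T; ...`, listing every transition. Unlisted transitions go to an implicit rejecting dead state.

start=S0; accept=S11,S12,S13,S14; S0-0>S1; S0-1>S2; S1-0>S3; S1-1>S4; S2-0>S5; S2-1>S6; S3-0>S7; S3-1>S8; S4-0>S9; S4-1>S10; S5-0>S11; S5-1>S12; S6-0>S13; S6-1>S14; S7-0>S7; S7-1>S8; S8-0>S15; S8-1>S16; S9-0>S11; S9-1>S12; S10-0>S13; S10-1>S14; S11-0>S7; S11-1>S8; S12-0>S9; S12-1>S10; S13-0>S11; S13-1>S12; S14-0>S13; S14-1>S14; S15-0>S17; S15-1>S18; S16-0>S19; S16-1>S20; S17-0>S21; S17-1>S8; S18-0>S15; S18-1>S16; S19-0>S17; S19-1>S18; S20-0>S19; S20-1>S20; S21-0>S21; S21-1>S8

Run two small machines in parallel and take their product. One (4 states) tracks partial matches of the forbidden pattern `001`; the other (15 states) tracks the last 3 symbols read. Each combined state is a pair, one component from each; accept when both components accept.
A 22-state machine:
          0    1  
>  S0     S1   S2 
   S1     S3   S4 
   S2     S5   S6 
   S3     S7   S8 
   S4     S9  S10 
   S5    S11  S12 
   S6    S13  S14 
   S7     S7   S8 
   S8    S15  S16 
   S9    S11  S12 
   S10   S13  S14 
 * S11    S7   S8 
 * S12    S9  S10 
 * S13   S11  S12 
 * S14   S13  S14 
   S15   S17  S18 
   S16   S19  S20 
   S17   S21   S8 
   S18   S15  S16 
   S19   S17  S18 
   S20   S19  S20 
   S21   S21   S8 
(> = start, * = accepting)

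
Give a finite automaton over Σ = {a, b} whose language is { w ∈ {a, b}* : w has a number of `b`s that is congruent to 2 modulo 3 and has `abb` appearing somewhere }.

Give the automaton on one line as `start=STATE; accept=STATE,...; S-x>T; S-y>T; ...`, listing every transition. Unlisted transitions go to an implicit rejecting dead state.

start=s0; accept=s6; s0-a>s1; s0-b>s2; s1-a>s1; s1-b>s3; s2-a>s4; s2-b>s5; s3-a>s4; s3-b>s6; s4-a>s4; s4-b>s7; s5-a>s8; s5-b>s0; s6-a>s6; s6-b>s9; s7-a>s8; s7-b>s9; s8-a>s8; s8-b>s10; s9-a>s9; s9-b>s11; s10-a>s1; s10-b>s11; s11-a>s11; s11-b>s6

Build one automaton per condition and run them in lockstep. One (3 states) tracks the count of `b`s modulo 3; the other (4 states) tracks whether and how much of `abb` has been seen. Each combined state is a pair, one component from each; accept when both components accept.
A 12-state machine:
          a    b  
>  s0     s1   s2 
   s1     s1   s3 
   s2     s4   s5 
   s3     s4   s6 
   s4     s4   s7 
   s5     s8   s0 
 * s6     s6   s9 
   s7     s8   s9 
   s8     s8  s10 
   s9     s9  s11 
   s10    s1  s11 
   s11   s11   s6 
(> = start, * = accepting)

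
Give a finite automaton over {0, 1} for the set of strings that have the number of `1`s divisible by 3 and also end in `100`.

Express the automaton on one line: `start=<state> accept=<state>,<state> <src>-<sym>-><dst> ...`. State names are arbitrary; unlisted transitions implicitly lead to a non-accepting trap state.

Handle the two conditions separately and then intersect. The first has 3 states tracking the count of `1`s modulo 3; the second has 4 states tracking how much of the suffix `100` has currently been matched. A product state is a pair (one from each), accepting exactly when both do.
A 12-state machine:
          0    1  
>  s0     s0   s1 
   s1     s2   s3 
   s2     s4   s3 
   s3     s5   s6 
   s4     s7   s3 
   s5     s8   s6 
   s6     s9   s1 
   s7     s7   s3 
   s8    s10   s6 
   s9    s11   s1 
   s10   s10   s6 
 * s11    s0   s1 
(> = start, * = accepting)

start=s0 accept=s11 s0-0->s0 s0-1->s1 s1-0->s2 s1-1->s3 s2-0->s4 s2-1->s3 s3-0->s5 s3-1->s6 s4-0->s7 s4-1->s3 s5-0->s8 s5-1->s6 s6-0->s9 s6-1->s1 s7-0->s7 s7-1->s3 s8-0->s10 s8-1->s6 s9-0->s11 s9-1->s1 s10-0->s10 s10-1->s6 s11-0->s0 s11-1->s1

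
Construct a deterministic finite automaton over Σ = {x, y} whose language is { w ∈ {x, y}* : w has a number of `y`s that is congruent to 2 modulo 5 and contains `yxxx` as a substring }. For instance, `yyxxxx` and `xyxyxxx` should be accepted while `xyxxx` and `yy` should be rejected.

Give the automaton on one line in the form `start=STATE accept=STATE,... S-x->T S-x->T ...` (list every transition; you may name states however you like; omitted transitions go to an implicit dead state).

Build one automaton per condition and run them in lockstep. The first has 5 states tracking the count of `y`s modulo 5; the second has 5 states tracking whether and how much of `yxxx` has been seen. A product state is a pair (one from each), accepting exactly when both do.
A 21-state machine:
          x    y  
>  S0     S0   S1 
   S1     S2   S3 
   S2     S4   S3 
   S3     S5   S6 
   S4     S7   S3 
   S5     S8   S6 
   S6     S9  S10 
   S7     S7  S11 
   S8    S11   S6 
   S9    S12  S10 
   S10   S13  S14 
 * S11   S11  S15 
   S12   S15  S10 
   S13   S16  S14 
   S14   S17   S1 
   S15   S15  S18 
   S16   S18  S14 
   S17   S19   S1 
   S18   S18  S20 
   S19   S20   S1 
   S20   S20   S7 
(> = start, * = accepting)

start=S0 accept=S11 S0-x->S0 S0-y->S1 S1-x->S2 S1-y->S3 S2-x->S4 S2-y->S3 S3-x->S5 S3-y->S6 S4-x->S7 S4-y->S3 S5-x->S8 S5-y->S6 S6-x->S9 S6-y->S10 S7-x->S7 S7-y->S11 S8-x->S11 S8-y->S6 S9-x->S12 S9-y->S10 S10-x->S13 S10-y->S14 S11-x->S11 S11-y->S15 S12-x->S15 S12-y->S10 S13-x->S16 S13-y->S14 S14-x->S17 S14-y->S1 S15-x->S15 S15-y->S18 S16-x->S18 S16-y->S14 S17-x->S19 S17-y->S1 S18-x->S18 S18-y->S20 S19-x->S20 S19-y->S1 S20-x->S20 S20-y->S7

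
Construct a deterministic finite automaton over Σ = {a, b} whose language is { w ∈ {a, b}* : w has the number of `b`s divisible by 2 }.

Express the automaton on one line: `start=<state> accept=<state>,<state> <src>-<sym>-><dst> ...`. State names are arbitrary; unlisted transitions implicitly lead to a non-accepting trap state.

The only thing that matters is how many `b`s have appeared, reduced mod 2. Use one state per residue: q0 for 0, …, q1 for 1. Reading `b` moves to the next residue; anything else stays put. q0 is accepting.
2 states suffice.
        a   b  
>* q0   q0  q1 
   q1   q1  q0 
(> = start, * = accepting)

start=q0 accept=q0 q0-a->q0 q0-b->q1 q1-a->q1 q1-b->q0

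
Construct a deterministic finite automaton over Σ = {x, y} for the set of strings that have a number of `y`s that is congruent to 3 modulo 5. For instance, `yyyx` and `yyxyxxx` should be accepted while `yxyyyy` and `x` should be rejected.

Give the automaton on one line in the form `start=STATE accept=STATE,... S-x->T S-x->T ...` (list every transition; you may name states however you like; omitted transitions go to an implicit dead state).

start=S0 accept=S3 S0-x->S0 S0-y->S1 S1-x->S1 S1-y->S2 S2-x->S2 S2-y->S3 S3-x->S3 S3-y->S4 S4-x->S4 S4-y->S0

The only thing that matters is how many `y`s have appeared, reduced mod 5. Use one state per residue: S0 for 0, …, S4 for 4. Reading `y` moves to the next residue; anything else stays put. S3 is accepting.
With 5 states:
        x   y  
>  S0   S0  S1 
   S1   S1  S2 
   S2   S2  S3 
 * S3   S3  S4 
   S4   S4  S0 
(> = start, * = accepting)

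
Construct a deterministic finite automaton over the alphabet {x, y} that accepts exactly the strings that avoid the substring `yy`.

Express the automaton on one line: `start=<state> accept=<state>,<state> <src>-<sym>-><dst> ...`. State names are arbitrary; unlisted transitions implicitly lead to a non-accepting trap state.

This is the complement of 'contains `yy`'. Use the same substring-matching states — s0 through s2 holding how much of `yy` has just been matched — but flip the accepting set: everything except the trap s2 accepts.
3 states suffice.
        x   y  
>* s0   s0  s1 
 * s1   s0  s2 
   s2   s2  s2 
(> = start, * = accepting)

start=s0 accept=s0,s1 s0-x->s0 s0-y->s1 s1-x->s0 s1-y->s2 s2-x->s2 s2-y->s2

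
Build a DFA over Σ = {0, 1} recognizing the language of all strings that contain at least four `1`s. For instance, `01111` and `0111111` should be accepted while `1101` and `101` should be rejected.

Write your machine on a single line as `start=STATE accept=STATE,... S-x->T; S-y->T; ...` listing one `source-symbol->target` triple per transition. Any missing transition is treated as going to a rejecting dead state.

start=S0; accept=S4,S5; S0-0->S0; S0-1->S1; S1-0->S1; S1-1->S2; S2-0->S2; S2-1->S3; S3-0->S3; S3-1->S4; S4-0->S4; S4-1->S5; S5-0->S5; S5-1->S5

Count `1`s, saturating at 5: states S0 through S4 mean 0 through 4 `1`s seen; S5 means more than 4. Each `1` increments (capped at S5); other symbols loop. Accept from {S4, S5}.
A 6-state machine:
        0   1  
>  S0   S0  S1 
   S1   S1  S2 
   S2   S2  S3 
   S3   S3  S4 
 * S4   S4  S5 
 * S5   S5  S5 
(> = start, * = accepting)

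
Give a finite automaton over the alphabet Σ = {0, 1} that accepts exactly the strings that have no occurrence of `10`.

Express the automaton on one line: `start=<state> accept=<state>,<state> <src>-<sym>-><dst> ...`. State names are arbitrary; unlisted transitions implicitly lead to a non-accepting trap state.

start=q0 accept=q0,q1 q0-0->q0 q0-1->q1 q1-0->q2 q1-1->q1 q2-0->q2 q2-1->q2

This is the complement of 'contains `10`'. Use the same substring-matching states — q0 through q2 holding how much of `10` has just been matched — but flip the accepting set: everything except the trap q2 accepts.
        0   1  
>* q0   q0  q1 
 * q1   q2  q1 
   q2   q2  q2 
(> = start, * = accepting)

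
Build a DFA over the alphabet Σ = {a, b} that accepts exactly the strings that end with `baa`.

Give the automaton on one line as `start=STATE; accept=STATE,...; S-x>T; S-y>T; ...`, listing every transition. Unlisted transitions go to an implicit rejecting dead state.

start=s0; accept=s3; s0-a>s0; s0-b>s1; s1-a>s2; s1-b>s1; s2-a>s3; s2-b>s1; s3-a>s0; s3-b>s1

Remember how much of `baa` the current input suffix matches. State s0 means no match yet; s1 means the last symbol is `b`; s2 means the last 2 symbols are `ba`; s3 means the last 3 symbols are `baa`. Only s3 accepts. On a mismatch, fall back to the longest proper suffix that is still a prefix of `baa`.
4 states suffice.
        a   b  
>  s0   s0  s1 
   s1   s2  s1 
   s2   s3  s1 
 * s3   s0  s1 
(> = start, * = accepting)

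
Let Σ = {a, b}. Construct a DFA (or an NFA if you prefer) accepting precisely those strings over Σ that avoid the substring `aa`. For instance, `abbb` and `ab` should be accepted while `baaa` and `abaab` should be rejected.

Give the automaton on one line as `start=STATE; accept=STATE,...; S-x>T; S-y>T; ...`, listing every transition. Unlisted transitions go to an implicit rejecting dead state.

start=q0; accept=q0,q1; q0-a>q1; q0-b>q0; q1-a>q2; q1-b>q0; q2-a>q2; q2-b>q2

This is the complement of 'contains `aa`'. Use the same substring-matching states — q0 through q2 holding how much of `aa` has just been matched — but flip the accepting set: everything except the trap q2 accepts.
        a   b  
>* q0   q1  q0 
 * q1   q2  q0 
   q2   q2  q2 
(> = start, * = accepting)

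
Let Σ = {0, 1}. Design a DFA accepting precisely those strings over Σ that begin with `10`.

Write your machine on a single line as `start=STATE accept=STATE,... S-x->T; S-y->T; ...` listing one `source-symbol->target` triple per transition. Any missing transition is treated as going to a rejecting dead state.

Walk along `10` while the input agrees: from S0 take `1` to S1, and so on. Any deviation drops to the rejecting sink S3. Once S2 is reached the prefix is confirmed and every continuation is accepted.
With 4 states:
        0   1  
>  S0   S3  S1 
   S1   S2  S3 
 * S2   S2  S2 
   S3   S3  S3 
(> = start, * = accepting)

start=S0; accept=S2; S0-0->S3; S0-1->S1; S1-0->S2; S1-1->S3; S2-0->S2; S2-1->S2; S3-0->S3; S3-1->S3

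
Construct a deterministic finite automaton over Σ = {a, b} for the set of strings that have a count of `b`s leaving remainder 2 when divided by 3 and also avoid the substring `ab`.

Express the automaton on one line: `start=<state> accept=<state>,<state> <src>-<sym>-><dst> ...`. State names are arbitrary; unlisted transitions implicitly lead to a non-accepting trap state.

start=S0 accept=S5,S7 S0-a->S1 S0-b->S2 S1-a->S1 S1-b->S3 S2-a->S4 S2-b->S5 S3-a->S3 S3-b->S6 S4-a->S4 S4-b->S6 S5-a->S7 S5-b->S0 S6-a->S6 S6-b->S8 S7-a->S7 S7-b->S8 S8-a->S8 S8-b->S3

Build one automaton per condition and run them in lockstep. The first has 3 states tracking the count of `b`s modulo 3; the second has 3 states tracking partial matches of the forbidden pattern `ab`. A product state is a pair (one from each), accepting exactly when both do.
With 9 states:
        a   b  
>  S0   S1  S2 
   S1   S1  S3 
   S2   S4  S5 
   S3   S3  S6 
   S4   S4  S6 
 * S5   S7  S0 
   S6   S6  S8 
 * S7   S7  S8 
   S8   S8  S3 
(> = start, * = accepting)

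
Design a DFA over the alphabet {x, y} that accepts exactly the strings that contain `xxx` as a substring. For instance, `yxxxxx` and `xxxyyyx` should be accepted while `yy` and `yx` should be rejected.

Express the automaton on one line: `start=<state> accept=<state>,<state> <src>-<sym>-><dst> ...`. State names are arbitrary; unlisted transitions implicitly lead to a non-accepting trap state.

States q0..q2 record the length of the longest prefix of `xxx` that matches the current input suffix. Reaching q3 means `xxx` has been seen, and we stay there forever. Accept from q3.
4 states suffice.
        x   y  
>  q0   q1  q0 
   q1   q2  q0 
   q2   q3  q0 
 * q3   q3  q3 
(> = start, * = accepting)

start=q0 accept=q3 q0-x->q1 q0-y->q0 q1-x->q2 q1-y->q0 q2-x->q3 q2-y->q0 q3-x->q3 q3-y->q3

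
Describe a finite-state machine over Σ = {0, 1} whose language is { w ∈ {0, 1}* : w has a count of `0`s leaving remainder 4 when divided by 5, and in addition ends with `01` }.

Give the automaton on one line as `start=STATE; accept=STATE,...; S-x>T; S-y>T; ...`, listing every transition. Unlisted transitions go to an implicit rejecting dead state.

start=s0; accept=s11; s0-0>s1; s0-1>s0; s1-0>s2; s1-1>s3; s2-0>s4; s2-1>s5; s3-0>s2; s3-1>s6; s4-0>s7; s4-1>s8; s5-0>s4; s5-1>s9; s6-0>s2; s6-1>s6; s7-0>s10; s7-1>s11; s8-0>s7; s8-1>s12; s9-0>s4; s9-1>s9; s10-0>s1; s10-1>s13; s11-0>s10; s11-1>s14; s12-0>s7; s12-1>s12; s13-0>s1; s13-1>s0; s14-0>s10; s14-1>s14

Build one automaton per condition and run them in lockstep. One (5 states) tracks the count of `0`s modulo 5; the other (3 states) tracks how much of the suffix `01` has currently been matched. Each combined state is a pair, one component from each; accept when both components accept.
15 states suffice.
          0    1  
>  s0     s1   s0 
   s1     s2   s3 
   s2     s4   s5 
   s3     s2   s6 
   s4     s7   s8 
   s5     s4   s9 
   s6     s2   s6 
   s7    s10  s11 
   s8     s7  s12 
   s9     s4   s9 
   s10    s1  s13 
 * s11   s10  s14 
   s12    s7  s12 
   s13    s1   s0 
   s14   s10  s14 
(> = start, * = accepting)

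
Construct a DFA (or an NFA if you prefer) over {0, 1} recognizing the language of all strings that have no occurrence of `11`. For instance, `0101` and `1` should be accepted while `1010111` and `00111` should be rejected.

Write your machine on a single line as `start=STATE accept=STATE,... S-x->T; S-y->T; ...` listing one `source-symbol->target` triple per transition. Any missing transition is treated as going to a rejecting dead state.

start=q0; accept=q0,q1; q0-0->q0; q0-1->q1; q1-0->q0; q1-1->q2; q2-0->q2; q2-1->q2

This is the complement of 'contains `11`'. Use the same substring-matching states — q0 through q2 holding how much of `11` has just been matched — but flip the accepting set: everything except the trap q2 accepts.
        0   1  
>* q0   q0  q1 
 * q1   q0  q2 
   q2   q2  q2 
(> = start, * = accepting)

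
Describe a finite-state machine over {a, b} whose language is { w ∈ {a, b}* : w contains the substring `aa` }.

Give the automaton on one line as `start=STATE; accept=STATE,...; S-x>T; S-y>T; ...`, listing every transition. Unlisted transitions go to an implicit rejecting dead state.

start=q0; accept=q2; q0-a>q1; q0-b>q0; q1-a>q2; q1-b>q0; q2-a>q2; q2-b>q2

States q0..q1 record the length of the longest prefix of `aa` that matches the current input suffix. Reaching q2 means `aa` has been seen, and we stay there forever. Accept from q2.
A 3-state machine:
        a   b  
>  q0   q1  q0 
   q1   q2  q0 
 * q2   q2  q2 
(> = start, * = accepting)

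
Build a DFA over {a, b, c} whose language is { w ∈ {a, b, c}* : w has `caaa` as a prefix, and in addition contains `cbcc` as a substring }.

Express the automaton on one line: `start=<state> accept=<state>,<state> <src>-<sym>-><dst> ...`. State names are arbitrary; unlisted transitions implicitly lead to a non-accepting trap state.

start=s0 accept=s9 s0-a->s1 s0-b->s1 s0-c->s2 s1-a->s1 s1-b->s1 s1-c->s1 s2-a->s3 s2-b->s1 s2-c->s1 s3-a->s4 s3-b->s1 s3-c->s1 s4-a->s5 s4-b->s1 s4-c->s1 s5-a->s5 s5-b->s5 s5-c->s6 s6-a->s5 s6-b->s7 s6-c->s6 s7-a->s5 s7-b->s5 s7-c->s8 s8-a->s5 s8-b->s7 s8-c->s9 s9-a->s9 s9-b->s9 s9-c->s9

Build one automaton per condition and run them in lockstep. One (6 states) tracks whether the input so far still matches the prefix `caaa`; the other (5 states) tracks whether and how much of `cbcc` has been seen. Each combined state is a pair, one component from each; accept when both components accept. After merging equivalent states the machine shrinks.
10 states suffice.
        a   b   c  
>  s0   s1  s1  s2 
   s1   s1  s1  s1 
   s2   s3  s1  s1 
   s3   s4  s1  s1 
   s4   s5  s1  s1 
   s5   s5  s5  s6 
   s6   s5  s7  s6 
   s7   s5  s5  s8 
   s8   s5  s7  s9 
 * s9   s9  s9  s9 
(> = start, * = accepting)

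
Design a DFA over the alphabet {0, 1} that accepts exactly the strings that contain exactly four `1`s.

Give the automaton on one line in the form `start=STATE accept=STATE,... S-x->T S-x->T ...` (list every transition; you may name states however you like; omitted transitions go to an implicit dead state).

start=s0 accept=s4 s0-0->s0 s0-1->s1 s1-0->s1 s1-1->s2 s2-0->s2 s2-1->s3 s3-0->s3 s3-1->s4 s4-0->s4 s4-1->s5 s5-0->s5 s5-1->s5

Only the number of `1`s matters, and only up to 5. Make a chain s0 → s1 → s2 → s3 → s4 → s5 advanced by each `1` (with s5 absorbing); every other symbol self-loops. The accepting set is {s4}.
        0   1  
>  s0   s0  s1 
   s1   s1  s2 
   s2   s2  s3 
   s3   s3  s4 
 * s4   s4  s5 
   s5   s5  s5 
(> = start, * = accepting)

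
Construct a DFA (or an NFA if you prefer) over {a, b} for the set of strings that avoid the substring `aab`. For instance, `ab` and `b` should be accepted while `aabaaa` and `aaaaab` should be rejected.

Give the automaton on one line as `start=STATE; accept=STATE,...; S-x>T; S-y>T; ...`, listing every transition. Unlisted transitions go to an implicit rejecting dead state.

This is the complement of 'contains `aab`'. Use the same substring-matching states — q0 through q3 holding how much of `aab` has just been matched — but flip the accepting set: everything except the trap q3 accepts.
        a   b  
>* q0   q1  q0 
 * q1   q2  q0 
 * q2   q2  q3 
   q3   q3  q3 
(> = start, * = accepting)

start=q0; accept=q0,q1,q2; q0-a>q1; q0-b>q0; q1-a>q2; q1-b>q0; q2-a>q2; q2-b>q3; q3-a>q3; q3-b>q3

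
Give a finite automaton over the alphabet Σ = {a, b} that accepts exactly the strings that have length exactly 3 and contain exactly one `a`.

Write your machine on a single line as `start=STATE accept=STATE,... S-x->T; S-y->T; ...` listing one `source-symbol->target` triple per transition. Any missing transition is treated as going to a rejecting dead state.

start=q0; accept=q6; q0-a->q1; q0-b->q2; q1-a->q3; q1-b->q4; q2-a->q4; q2-b->q5; q3-a->q3; q3-b->q3; q4-a->q3; q4-b->q6; q5-a->q6; q5-b->q3; q6-a->q3; q6-b->q3

Handle the two conditions separately and then intersect. The first has 5 states tracking the input length, saturating at 4; the second has 3 states tracking the count of `a`s, saturating at 2. A product state is a pair (one from each), accepting exactly when both do. Minimizing collapses redundant product states.
        a   b  
>  q0   q1  q2 
   q1   q3  q4 
   q2   q4  q5 
   q3   q3  q3 
   q4   q3  q6 
   q5   q6  q3 
 * q6   q3  q3 
(> = start, * = accepting)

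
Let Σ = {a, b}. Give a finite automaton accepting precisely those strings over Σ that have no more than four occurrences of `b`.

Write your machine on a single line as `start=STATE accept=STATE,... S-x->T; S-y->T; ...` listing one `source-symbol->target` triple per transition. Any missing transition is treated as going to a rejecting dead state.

Only the number of `b`s matters, and only up to 5. Make a chain q0 → q1 → q2 → q3 → q4 → q5 advanced by each `b` (with q5 absorbing); every other symbol self-loops. The accepting set is {q0, q1, q2, q3, q4}.
6 states suffice.
        a   b  
>* q0   q0  q1 
 * q1   q1  q2 
 * q2   q2  q3 
 * q3   q3  q4 
 * q4   q4  q5 
   q5   q5  q5 
(> = start, * = accepting)

start=q0; accept=q0,q1,q2,q3,q4; q0-a->q0; q0-b->q1; q1-a->q1; q1-b->q2; q2-a->q2; q2-b->q3; q3-a->q3; q3-b->q4; q4-a->q4; q4-b->q5; q5-a->q5; q5-b->q5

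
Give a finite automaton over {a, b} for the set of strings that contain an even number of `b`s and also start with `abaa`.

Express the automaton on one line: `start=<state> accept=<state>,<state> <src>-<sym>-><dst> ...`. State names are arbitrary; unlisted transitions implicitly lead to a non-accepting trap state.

Run two small machines in parallel and take their product. One (2 states) tracks the count of `b`s modulo 2; the other (6 states) tracks whether the input so far still matches the prefix `abaa`. Each combined state is a pair, one component from each; accept when both components accept.
With 8 states:
        a   b  
>  q0   q1  q2 
   q1   q3  q4 
   q2   q2  q3 
   q3   q3  q2 
   q4   q5  q3 
   q5   q6  q3 
   q6   q6  q7 
 * q7   q7  q6 
(> = start, * = accepting)

start=q0 accept=q7 q0-a->q1 q0-b->q2 q1-a->q3 q1-b->q4 q2-a->q2 q2-b->q3 q3-a->q3 q3-b->q2 q4-a->q5 q4-b->q3 q5-a->q6 q5-b->q3 q6-a->q6 q6-b->q7 q7-a->q7 q7-b->q6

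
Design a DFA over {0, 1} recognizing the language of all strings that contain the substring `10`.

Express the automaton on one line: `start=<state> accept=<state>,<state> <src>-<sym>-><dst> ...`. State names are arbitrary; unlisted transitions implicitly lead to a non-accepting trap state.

start=q0 accept=q2 q0-0->q0 q0-1->q1 q1-0->q2 q1-1->q1 q2-0->q2 q2-1->q2

Track how much of `10` has been matched so far: state q0 is no progress, q2 is the absorbing accept state reached once `10` has occurred. Intermediate states record partial matches; on a mismatch, fall back to the longest reusable overlap.
3 states suffice.
        0   1  
>  q0   q0  q1 
   q1   q2  q1 
 * q2   q2  q2 
(> = start, * = accepting)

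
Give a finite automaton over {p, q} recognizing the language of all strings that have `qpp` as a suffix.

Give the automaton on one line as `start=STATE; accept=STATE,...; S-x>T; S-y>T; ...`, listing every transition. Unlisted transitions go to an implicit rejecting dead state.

Let each state record the length of the longest suffix of the input read so far that is also a prefix of `qpp`. S1 means the last symbol is `q`; S2 means the last 2 symbols are `qp`; S3 means the last 3 symbols are `qpp`. Accept only at S3, where the string currently ends in `qpp`.
4 states suffice.
        p   q  
>  S0   S0  S1 
   S1   S2  S1 
   S2   S3  S1 
 * S3   S0  S1 
(> = start, * = accepting)

start=S0; accept=S3; S0-p>S0; S0-q>S1; S1-p>S2; S1-q>S1; S2-p>S3; S2-q>S1; S3-p>S0; S3-q>S1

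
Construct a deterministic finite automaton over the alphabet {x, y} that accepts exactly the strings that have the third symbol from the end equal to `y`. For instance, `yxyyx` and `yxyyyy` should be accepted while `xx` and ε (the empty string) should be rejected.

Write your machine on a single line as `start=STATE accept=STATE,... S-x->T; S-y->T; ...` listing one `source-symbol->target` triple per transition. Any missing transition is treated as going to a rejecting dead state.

start=s0; accept=s11,s12,s13,s14; s0-x->s1; s0-y->s2; s1-x->s3; s1-y->s4; s2-x->s5; s2-y->s6; s3-x->s7; s3-y->s8; s4-x->s9; s4-y->s10; s5-x->s11; s5-y->s12; s6-x->s13; s6-y->s14; s7-x->s7; s7-y->s8; s8-x->s9; s8-y->s10; s9-x->s11; s9-y->s12; s10-x->s13; s10-y->s14; s11-x->s7; s11-y->s8; s12-x->s9; s12-y->s10; s13-x->s11; s13-y->s12; s14-x->s13; s14-y->s14

A DFA must remember the last 3 symbols (since which symbol is third-to-last isn't known until the input ends). Use one state per possible window of the last ≤3 symbols; accept from those whose window starts with `y`.
15 states suffice.
          x    y  
>  s0     s1   s2 
   s1     s3   s4 
   s2     s5   s6 
   s3     s7   s8 
   s4     s9  s10 
   s5    s11  s12 
   s6    s13  s14 
   s7     s7   s8 
   s8     s9  s10 
   s9    s11  s12 
   s10   s13  s14 
 * s11    s7   s8 
 * s12    s9  s10 
 * s13   s11  s12 
 * s14   s13  s14 
(> = start, * = accepting)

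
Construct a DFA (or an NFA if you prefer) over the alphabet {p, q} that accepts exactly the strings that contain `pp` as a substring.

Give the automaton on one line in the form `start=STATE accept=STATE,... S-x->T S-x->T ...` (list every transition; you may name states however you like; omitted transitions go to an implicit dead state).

start=s0 accept=s2 s0-p->s1 s0-q->s0 s1-p->s2 s1-q->s0 s2-p->s2 s2-q->s2

States s0..s1 record the length of the longest prefix of `pp` that matches the current input suffix. Reaching s2 means `pp` has been seen, and we stay there forever. Accept from s2.
        p   q  
>  s0   s1  s0 
   s1   s2  s0 
 * s2   s2  s2 
(> = start, * = accepting)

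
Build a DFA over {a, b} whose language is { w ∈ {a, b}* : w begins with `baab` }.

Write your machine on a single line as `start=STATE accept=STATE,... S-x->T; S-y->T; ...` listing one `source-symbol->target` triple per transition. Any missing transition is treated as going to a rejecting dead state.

Check the first 4 symbols one by one: q0 through q3 record how many have matched `baab` so far; any wrong symbol goes to the dead state q5. After all 4 match we enter the accepting sink q4.
A 6-state machine:
        a   b  
>  q0   q5  q1 
   q1   q2  q5 
   q2   q3  q5 
   q3   q5  q4 
 * q4   q4  q4 
   q5   q5  q5 
(> = start, * = accepting)

start=q0; accept=q4; q0-a->q5; q0-b->q1; q1-a->q2; q1-b->q5; q2-a->q3; q2-b->q5; q3-a->q5; q3-b->q4; q4-a->q4; q4-b->q4; q5-a->q5; q5-b->q5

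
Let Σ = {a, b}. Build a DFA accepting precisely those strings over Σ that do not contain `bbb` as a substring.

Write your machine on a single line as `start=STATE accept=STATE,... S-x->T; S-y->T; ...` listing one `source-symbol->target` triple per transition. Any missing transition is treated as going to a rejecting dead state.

Track partial matches of the forbidden pattern `bbb`. State q3 is a dead state reached once `bbb` has occurred; every other state accepts. q0 means no part of `bbb` is currently matched.
4 states suffice.
        a   b  
>* q0   q0  q1 
 * q1   q0  q2 
 * q2   q0  q3 
   q3   q3  q3 
(> = start, * = accepting)

start=q0; accept=q0,q1,q2; q0-a->q0; q0-b->q1; q1-a->q0; q1-b->q2; q2-a->q0; q2-b->q3; q3-a->q3; q3-b->q3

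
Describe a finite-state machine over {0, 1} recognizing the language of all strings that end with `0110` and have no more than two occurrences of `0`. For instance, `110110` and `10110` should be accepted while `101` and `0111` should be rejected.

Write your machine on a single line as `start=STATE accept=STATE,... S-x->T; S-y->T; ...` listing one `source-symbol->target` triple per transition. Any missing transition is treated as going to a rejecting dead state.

start=s0; accept=s9; s0-0->s1; s0-1->s0; s1-0->s2; s1-1->s3; s2-0->s4; s2-1->s5; s3-0->s2; s3-1->s6; s4-0->s4; s4-1->s7; s5-0->s4; s5-1->s8; s6-0->s9; s6-1->s10; s7-0->s4; s7-1->s11; s8-0->s12; s8-1->s13; s9-0->s4; s9-1->s5; s10-0->s2; s10-1->s10; s11-0->s12; s11-1->s14; s12-0->s4; s12-1->s7; s13-0->s4; s13-1->s13; s14-0->s4; s14-1->s14

Build one automaton per condition and run them in lockstep. The first has 5 states tracking how much of the suffix `0110` has currently been matched; the second has 4 states tracking the count of `0`s, saturating at 3. A product state is a pair (one from each), accepting exactly when both do.
With 15 states:
          0    1  
>  s0     s1   s0 
   s1     s2   s3 
   s2     s4   s5 
   s3     s2   s6 
   s4     s4   s7 
   s5     s4   s8 
   s6     s9  s10 
   s7     s4  s11 
   s8    s12  s13 
 * s9     s4   s5 
   s10    s2  s10 
   s11   s12  s14 
   s12    s4   s7 
   s13    s4  s13 
   s14    s4  s14 
(> = start, * = accepting)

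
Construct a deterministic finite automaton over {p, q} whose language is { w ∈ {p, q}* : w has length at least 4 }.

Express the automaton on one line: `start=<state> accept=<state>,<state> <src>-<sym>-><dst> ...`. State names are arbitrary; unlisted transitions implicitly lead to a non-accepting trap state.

We only need to distinguish lengths 0, 1, …, 4, and '>4'. Chain A → B → C → D → E → F on every symbol, with F looping. Accepting states: {E, F}.
With 6 states:
       p  q 
>  A   B  B 
   B   C  C 
   C   D  D 
   D   E  E 
 * E   F  F 
 * F   F  F 
(> = start, * = accepting)

start=A accept=E,F A-p->B A-q->B B-p->C B-q->C C-p->D C-q->D D-p->E D-q->E E-p->F E-q->F F-p->F F-q->F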